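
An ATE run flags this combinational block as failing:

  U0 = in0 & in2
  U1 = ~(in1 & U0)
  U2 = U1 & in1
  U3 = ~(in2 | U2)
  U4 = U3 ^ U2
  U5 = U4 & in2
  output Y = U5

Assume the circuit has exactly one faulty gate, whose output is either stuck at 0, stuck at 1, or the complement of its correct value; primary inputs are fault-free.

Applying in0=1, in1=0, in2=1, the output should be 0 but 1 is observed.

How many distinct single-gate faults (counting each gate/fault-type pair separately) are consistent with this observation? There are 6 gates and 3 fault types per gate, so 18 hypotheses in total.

Fault-free: U0=1, U1=1, U2=0, U3=0, U4=0, U5=0 → 0. Observed 1.
  U0: none of the 3 fault types match ✗
  U1: none of the 3 fault types match ✗
  U2: stuck-at-1, inverted output ✓; others ✗
  U3: stuck-at-1, inverted output ✓; others ✗
  U4: stuck-at-1, inverted output ✓; others ✗
  U5: stuck-at-1, inverted output ✓; others ✗
Consistent faults: {U2 stuck-at-1, U2 inverted output, U3 stuck-at-1, U3 inverted output, U4 stuck-at-1, U4 inverted output, U5 stuck-at-1, U5 inverted output} — 8 in all.

8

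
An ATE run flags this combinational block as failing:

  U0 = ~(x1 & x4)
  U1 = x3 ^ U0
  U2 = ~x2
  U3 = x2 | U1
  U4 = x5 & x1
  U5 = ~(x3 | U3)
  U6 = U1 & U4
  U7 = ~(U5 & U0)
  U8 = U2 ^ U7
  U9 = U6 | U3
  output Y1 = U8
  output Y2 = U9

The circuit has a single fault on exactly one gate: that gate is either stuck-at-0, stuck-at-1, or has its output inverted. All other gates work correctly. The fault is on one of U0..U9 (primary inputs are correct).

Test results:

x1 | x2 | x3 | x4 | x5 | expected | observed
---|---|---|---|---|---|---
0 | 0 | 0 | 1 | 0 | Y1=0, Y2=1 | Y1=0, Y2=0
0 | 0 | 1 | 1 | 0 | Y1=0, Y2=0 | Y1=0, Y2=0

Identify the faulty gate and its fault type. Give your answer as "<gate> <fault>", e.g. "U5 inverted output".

U9 stuck-at-0

Fault-free values for test 1 (x1=0, x2=0, x3=0, x4=1, x5=0): U0=1, U1=1, U2=1, U3=1, U4=0, U5=0, U6=0, U7=1, U8=0, U9=1, giving Y1=0, Y2=1. Observed Y1=0, Y2=0.
Test 1: faults giving observed Y1=0, Y2=0 are {U0 stuck-at-0, U0 inverted output, U9 stuck-at-0, U9 inverted output}.
Test 2 (x1=0, x2=0, x3=1, x4=1, x5=0): fault-free U0=1, U1=0, U2=1, U3=0, U4=0, U5=0, U6=0, U7=1, U8=0, U9=0 → Y1=0, Y2=0; observed Y1=0, Y2=0. Eliminates U0 stuck-at-0, U0 inverted output, U9 inverted output.
Only U9 stuck-at-0 is consistent with every test.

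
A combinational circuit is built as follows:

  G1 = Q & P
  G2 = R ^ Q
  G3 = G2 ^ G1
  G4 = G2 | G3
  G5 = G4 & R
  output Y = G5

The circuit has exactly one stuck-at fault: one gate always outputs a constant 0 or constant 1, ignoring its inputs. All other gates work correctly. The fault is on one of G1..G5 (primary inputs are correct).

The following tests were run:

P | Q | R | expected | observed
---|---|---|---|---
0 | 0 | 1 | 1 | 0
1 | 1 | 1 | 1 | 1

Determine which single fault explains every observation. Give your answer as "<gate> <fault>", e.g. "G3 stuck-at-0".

Fault-free values for test 1 (P=0, Q=0, R=1): G1=0, G2=1, G3=1, G4=1, G5=1, giving Y=1. Observed 0.
Test 1: faults giving observed 0 are {G2 stuck-at-0, G4 stuck-at-0, G5 stuck-at-0}.
Test 2 (P=1, Q=1, R=1): fault-free G1=1, G2=0, G3=1, G4=1, G5=1 → 1; observed 1. Eliminates G4 stuck-at-0, G5 stuck-at-0.
Only G2 stuck-at-0 is consistent with every test.

G2 stuck-at-0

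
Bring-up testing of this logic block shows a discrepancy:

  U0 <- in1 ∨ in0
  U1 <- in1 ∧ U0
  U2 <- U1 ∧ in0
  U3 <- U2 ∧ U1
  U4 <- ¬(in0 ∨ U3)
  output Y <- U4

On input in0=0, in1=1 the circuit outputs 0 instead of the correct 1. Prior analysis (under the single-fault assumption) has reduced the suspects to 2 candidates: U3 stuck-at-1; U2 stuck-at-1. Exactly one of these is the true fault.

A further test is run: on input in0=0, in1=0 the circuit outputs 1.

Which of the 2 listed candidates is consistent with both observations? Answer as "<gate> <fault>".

Evaluate each candidate on input in0=0, in1=0:
  U3 stuck-at-1: U0=0, U1=0, U2=0, U3=1 [stuck-at-1], U4=0 → 0 — eliminated
  U2 stuck-at-1: U0=0, U1=0, U2=1 [stuck-at-1], U3=0, U4=1 → 1 — matches
Only U2 stuck-at-1 reproduces the observed 1.

U2 stuck-at-1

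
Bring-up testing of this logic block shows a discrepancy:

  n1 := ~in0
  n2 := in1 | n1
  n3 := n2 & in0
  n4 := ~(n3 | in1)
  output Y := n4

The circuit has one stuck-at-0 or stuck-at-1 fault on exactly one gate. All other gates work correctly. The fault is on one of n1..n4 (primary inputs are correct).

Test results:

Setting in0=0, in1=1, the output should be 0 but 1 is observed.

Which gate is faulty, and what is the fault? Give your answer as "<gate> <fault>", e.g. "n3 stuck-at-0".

n4 stuck-at-1

Fault-free values for test 1 (in0=0, in1=1): n1=1, n2=1, n3=0, n4=0, giving Y=0. Observed 1.
Test 1: faults giving observed 1 are {n4 stuck-at-1}.
Only n4 stuck-at-1 is consistent with every test.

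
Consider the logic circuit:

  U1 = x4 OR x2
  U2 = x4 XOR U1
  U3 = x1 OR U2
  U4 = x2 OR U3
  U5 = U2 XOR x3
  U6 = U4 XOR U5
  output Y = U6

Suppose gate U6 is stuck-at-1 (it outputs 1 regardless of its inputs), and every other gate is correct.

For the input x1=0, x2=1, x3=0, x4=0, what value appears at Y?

1

Propagate with U6 forced: U1=1, U2=1, U3=1, U4=1, U5=1, U6=1 [stuck-at-1].
So Y = 1. (Without the fault it would be 0.)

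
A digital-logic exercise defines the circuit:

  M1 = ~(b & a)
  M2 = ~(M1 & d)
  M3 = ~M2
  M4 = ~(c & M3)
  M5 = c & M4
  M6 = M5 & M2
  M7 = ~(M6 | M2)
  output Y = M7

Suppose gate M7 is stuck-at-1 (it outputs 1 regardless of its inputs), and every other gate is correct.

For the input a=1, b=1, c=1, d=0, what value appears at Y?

Propagate with M7 forced: M1=0, M2=1, M3=0, M4=1, M5=1, M6=1, M7=1 [stuck-at-1].
So Y = 1. (Without the fault it would be 0.)

1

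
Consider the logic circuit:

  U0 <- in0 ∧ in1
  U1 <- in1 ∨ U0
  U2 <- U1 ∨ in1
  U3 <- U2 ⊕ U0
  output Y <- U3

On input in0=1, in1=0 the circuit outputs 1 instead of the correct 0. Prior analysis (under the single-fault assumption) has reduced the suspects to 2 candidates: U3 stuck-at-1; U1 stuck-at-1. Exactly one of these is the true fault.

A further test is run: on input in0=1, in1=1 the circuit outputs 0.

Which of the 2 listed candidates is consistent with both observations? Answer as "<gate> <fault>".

U1 stuck-at-1

Evaluate each candidate on input in0=1, in1=1:
  U3 stuck-at-1: U0=1, U1=1, U2=1, U3=1 [stuck-at-1] → 1 — eliminated
  U1 stuck-at-1: U0=1, U1=1 [stuck-at-1], U2=1, U3=0 → 0 — matches
Only U1 stuck-at-1 reproduces the observed 0.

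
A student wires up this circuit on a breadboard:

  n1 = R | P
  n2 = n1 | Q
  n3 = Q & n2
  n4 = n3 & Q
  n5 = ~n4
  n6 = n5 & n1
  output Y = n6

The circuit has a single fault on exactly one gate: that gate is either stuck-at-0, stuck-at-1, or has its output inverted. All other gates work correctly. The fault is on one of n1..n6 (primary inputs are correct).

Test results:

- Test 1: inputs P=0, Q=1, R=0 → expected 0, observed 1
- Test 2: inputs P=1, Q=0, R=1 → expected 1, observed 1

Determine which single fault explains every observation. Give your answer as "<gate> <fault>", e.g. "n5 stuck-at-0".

n6 stuck-at-1

Fault-free values for test 1 (P=0, Q=1, R=0): n1=0, n2=1, n3=1, n4=1, n5=0, n6=0, giving Y=0. Observed 1.
Test 1: faults giving observed 1 are {n6 stuck-at-1, n6 inverted output}.
Test 2 (P=1, Q=0, R=1): fault-free n1=1, n2=1, n3=0, n4=0, n5=1, n6=1 → 1; observed 1. Eliminates n6 inverted output.
Only n6 stuck-at-1 is consistent with every test.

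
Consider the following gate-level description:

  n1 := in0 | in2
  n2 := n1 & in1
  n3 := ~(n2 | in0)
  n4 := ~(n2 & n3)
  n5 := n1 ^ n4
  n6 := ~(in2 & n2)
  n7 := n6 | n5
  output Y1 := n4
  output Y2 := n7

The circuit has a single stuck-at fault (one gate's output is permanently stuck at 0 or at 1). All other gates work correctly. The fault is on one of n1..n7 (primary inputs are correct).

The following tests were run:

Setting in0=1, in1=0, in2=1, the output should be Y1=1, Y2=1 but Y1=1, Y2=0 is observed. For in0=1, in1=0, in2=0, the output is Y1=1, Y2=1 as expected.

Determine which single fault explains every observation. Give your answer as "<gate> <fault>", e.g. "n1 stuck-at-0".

n2 stuck-at-1

Fault-free values for test 1 (in0=1, in1=0, in2=1): n1=1, n2=0, n3=0, n4=1, n5=0, n6=1, n7=1, giving Y1=1, Y2=1. Observed Y1=1, Y2=0.
Test 1: faults giving observed Y1=1, Y2=0 are {n2 stuck-at-1, n6 stuck-at-0, n7 stuck-at-0}.
Test 2 (in0=1, in1=0, in2=0): fault-free n1=1, n2=0, n3=0, n4=1, n5=0, n6=1, n7=1 → Y1=1, Y2=1; observed Y1=1, Y2=1. Eliminates n6 stuck-at-0, n7 stuck-at-0.
Only n2 stuck-at-1 is consistent with every test.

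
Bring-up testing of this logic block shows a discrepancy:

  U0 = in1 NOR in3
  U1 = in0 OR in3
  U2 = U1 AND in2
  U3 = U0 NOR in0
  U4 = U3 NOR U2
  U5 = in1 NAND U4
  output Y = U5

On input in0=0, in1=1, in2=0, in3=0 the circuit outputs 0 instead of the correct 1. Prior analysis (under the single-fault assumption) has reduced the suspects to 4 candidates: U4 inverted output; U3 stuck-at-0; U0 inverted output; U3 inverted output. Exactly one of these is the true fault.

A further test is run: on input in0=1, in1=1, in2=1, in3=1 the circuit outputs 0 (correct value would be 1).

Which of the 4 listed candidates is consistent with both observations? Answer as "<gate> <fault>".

Evaluate each candidate on input in0=1, in1=1, in2=1, in3=1:
  U4 inverted output: U0=0, U1=1, U2=1, U3=0, U4=1 [inverted output], U5=0 → 0 — matches
  U3 stuck-at-0: U0=0, U1=1, U2=1, U3=0 [stuck-at-0], U4=0, U5=1 → 1 — eliminated
  U0 inverted output: U0=1 [inverted output], U1=1, U2=1, U3=0, U4=0, U5=1 → 1 — eliminated
  U3 inverted output: U0=0, U1=1, U2=1, U3=1 [inverted output], U4=0, U5=1 → 1 — eliminated
Only U4 inverted output reproduces the observed 0.

U4 inverted output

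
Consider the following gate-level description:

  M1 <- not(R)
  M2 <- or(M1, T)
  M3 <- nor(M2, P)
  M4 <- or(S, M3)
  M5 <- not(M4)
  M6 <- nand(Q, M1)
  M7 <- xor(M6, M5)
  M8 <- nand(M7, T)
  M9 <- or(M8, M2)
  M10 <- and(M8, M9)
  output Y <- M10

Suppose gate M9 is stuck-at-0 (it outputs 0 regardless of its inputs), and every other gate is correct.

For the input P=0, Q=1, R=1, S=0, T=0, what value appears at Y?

0

Propagate with M9 forced: M1=0, M2=0, M3=1, M4=1, M5=0, M6=1, M7=1, M8=1, M9=0 [stuck-at-0], M10=0.
So Y = 0. (Without the fault it would be 1.)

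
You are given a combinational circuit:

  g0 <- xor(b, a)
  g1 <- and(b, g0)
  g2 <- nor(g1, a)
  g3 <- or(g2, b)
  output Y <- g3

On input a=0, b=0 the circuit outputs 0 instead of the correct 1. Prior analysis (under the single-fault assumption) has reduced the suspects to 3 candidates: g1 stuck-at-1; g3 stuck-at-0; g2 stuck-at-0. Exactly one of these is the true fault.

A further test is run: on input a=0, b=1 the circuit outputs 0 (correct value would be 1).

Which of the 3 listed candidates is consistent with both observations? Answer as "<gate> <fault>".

Evaluate each candidate on input a=0, b=1:
  g1 stuck-at-1: g0=1, g1=1 [stuck-at-1], g2=0, g3=1 → 1 — eliminated
  g3 stuck-at-0: g0=1, g1=1, g2=0, g3=0 [stuck-at-0] → 0 — matches
  g2 stuck-at-0: g0=1, g1=1, g2=0 [stuck-at-0], g3=1 → 1 — eliminated
Only g3 stuck-at-0 reproduces the observed 0.

g3 stuck-at-0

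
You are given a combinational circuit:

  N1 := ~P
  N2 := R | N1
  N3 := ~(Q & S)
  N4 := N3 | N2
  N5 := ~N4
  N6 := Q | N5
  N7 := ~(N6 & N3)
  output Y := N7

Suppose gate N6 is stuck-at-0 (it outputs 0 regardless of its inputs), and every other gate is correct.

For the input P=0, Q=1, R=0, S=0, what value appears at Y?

1

Propagate with N6 forced: N1=1, N2=1, N3=1, N4=1, N5=0, N6=0 [stuck-at-0], N7=1.
So Y = 1. (Without the fault it would be 0.)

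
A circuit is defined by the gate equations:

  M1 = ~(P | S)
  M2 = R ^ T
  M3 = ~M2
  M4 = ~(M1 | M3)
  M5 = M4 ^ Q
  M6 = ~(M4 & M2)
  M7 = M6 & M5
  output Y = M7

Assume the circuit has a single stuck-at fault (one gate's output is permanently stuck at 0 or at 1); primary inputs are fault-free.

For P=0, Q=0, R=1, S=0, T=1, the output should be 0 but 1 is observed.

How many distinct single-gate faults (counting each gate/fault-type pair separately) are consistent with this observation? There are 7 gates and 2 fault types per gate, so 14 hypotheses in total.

Fault-free: M1=1, M2=0, M3=1, M4=0, M5=0, M6=1, M7=0 → 0. Observed 1.
  M1 stuck-at-0: output 0 ✗
  M1 stuck-at-1: output 0 ✗
  M2 stuck-at-0: output 0 ✗
  M2 stuck-at-1: output 0 ✗
  M3 stuck-at-0: output 0 ✗
  M3 stuck-at-1: output 0 ✗
  M4 stuck-at-0: output 0 ✗
  M4 stuck-at-1: output 1 ✓
  M5 stuck-at-0: output 0 ✗
  M5 stuck-at-1: output 1 ✓
  M6 stuck-at-0: output 0 ✗
  M6 stuck-at-1: output 0 ✗
  M7 stuck-at-0: output 0 ✗
  M7 stuck-at-1: output 1 ✓
Consistent faults: {M4 stuck-at-1, M5 stuck-at-1, M7 stuck-at-1} — 3 in all.

3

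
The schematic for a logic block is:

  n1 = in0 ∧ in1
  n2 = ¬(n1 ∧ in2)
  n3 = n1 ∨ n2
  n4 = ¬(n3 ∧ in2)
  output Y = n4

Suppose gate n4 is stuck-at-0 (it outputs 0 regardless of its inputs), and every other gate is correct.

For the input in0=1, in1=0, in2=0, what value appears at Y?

Propagate with n4 forced: n1=0, n2=1, n3=1, n4=0 [stuck-at-0].
So Y = 0. (Without the fault it would be 1.)

0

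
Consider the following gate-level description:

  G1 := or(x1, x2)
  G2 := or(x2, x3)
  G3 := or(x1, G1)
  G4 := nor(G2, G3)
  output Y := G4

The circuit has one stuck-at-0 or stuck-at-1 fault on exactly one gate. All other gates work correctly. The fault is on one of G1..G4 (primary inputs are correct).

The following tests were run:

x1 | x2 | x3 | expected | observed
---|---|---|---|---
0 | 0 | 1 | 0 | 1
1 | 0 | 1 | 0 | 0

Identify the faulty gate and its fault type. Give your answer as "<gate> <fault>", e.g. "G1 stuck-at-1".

G2 stuck-at-0

Fault-free values for test 1 (x1=0, x2=0, x3=1): G1=0, G2=1, G3=0, G4=0, giving Y=0. Observed 1.
Test 1: faults giving observed 1 are {G2 stuck-at-0, G4 stuck-at-1}.
Test 2 (x1=1, x2=0, x3=1): fault-free G1=1, G2=1, G3=1, G4=0 → 0; observed 0. Eliminates G4 stuck-at-1.
Only G2 stuck-at-0 is consistent with every test.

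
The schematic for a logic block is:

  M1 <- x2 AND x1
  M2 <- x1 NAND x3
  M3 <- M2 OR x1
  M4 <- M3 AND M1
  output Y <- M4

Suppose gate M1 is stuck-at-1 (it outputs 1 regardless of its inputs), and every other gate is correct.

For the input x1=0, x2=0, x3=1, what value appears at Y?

1

Propagate with M1 forced: M1=1 [stuck-at-1], M2=1, M3=1, M4=1.
So Y = 1. (Without the fault it would be 0.)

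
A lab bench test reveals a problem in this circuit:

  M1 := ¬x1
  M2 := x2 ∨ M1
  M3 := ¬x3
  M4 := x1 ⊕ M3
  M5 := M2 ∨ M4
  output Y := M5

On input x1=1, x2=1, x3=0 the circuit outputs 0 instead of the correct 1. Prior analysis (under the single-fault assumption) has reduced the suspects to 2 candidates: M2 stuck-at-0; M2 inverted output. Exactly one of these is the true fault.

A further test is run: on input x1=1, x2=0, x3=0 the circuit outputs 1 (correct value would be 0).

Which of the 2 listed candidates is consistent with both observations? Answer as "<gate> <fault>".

M2 inverted output

Evaluate each candidate on input x1=1, x2=0, x3=0:
  M2 stuck-at-0: M1=0, M2=0 [stuck-at-0], M3=1, M4=0, M5=0 → 0 — eliminated
  M2 inverted output: M1=0, M2=1 [inverted output], M3=1, M4=0, M5=1 → 1 — matches
Only M2 inverted output reproduces the observed 1.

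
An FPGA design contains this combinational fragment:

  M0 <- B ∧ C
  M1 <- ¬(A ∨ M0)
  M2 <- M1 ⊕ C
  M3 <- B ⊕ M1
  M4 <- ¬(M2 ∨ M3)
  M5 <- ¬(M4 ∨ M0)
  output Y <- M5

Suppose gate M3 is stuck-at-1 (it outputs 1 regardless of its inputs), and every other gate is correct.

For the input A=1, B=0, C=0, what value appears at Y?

Propagate with M3 forced: M0=0, M1=0, M2=0, M3=1 [stuck-at-1], M4=0, M5=1.
So Y = 1. (Without the fault it would be 0.)

1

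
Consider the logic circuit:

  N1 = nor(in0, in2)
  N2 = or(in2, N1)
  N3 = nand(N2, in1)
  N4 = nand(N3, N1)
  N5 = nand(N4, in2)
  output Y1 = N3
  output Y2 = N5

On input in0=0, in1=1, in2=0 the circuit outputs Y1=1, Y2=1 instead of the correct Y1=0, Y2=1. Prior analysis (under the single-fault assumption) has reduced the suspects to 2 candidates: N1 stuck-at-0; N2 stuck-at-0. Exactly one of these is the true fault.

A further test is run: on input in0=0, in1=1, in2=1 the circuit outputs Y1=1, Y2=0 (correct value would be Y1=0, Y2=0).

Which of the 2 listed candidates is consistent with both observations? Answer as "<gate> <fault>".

Evaluate each candidate on input in0=0, in1=1, in2=1:
  N1 stuck-at-0: N1=0 [stuck-at-0], N2=1, N3=0, N4=1, N5=0 → Y1=0, Y2=0 — eliminated
  N2 stuck-at-0: N1=0, N2=0 [stuck-at-0], N3=1, N4=1, N5=0 → Y1=1, Y2=0 — matches
Only N2 stuck-at-0 reproduces the observed Y1=1, Y2=0.

N2 stuck-at-0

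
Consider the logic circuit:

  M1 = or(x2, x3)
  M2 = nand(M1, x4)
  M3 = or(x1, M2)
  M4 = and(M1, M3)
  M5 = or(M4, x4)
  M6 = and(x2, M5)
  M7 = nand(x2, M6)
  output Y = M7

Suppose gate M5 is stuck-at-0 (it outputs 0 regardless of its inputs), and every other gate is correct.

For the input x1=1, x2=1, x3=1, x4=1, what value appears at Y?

Propagate with M5 forced: M1=1, M2=0, M3=1, M4=1, M5=0 [stuck-at-0], M6=0, M7=1.
So Y = 1. (Without the fault it would be 0.)

1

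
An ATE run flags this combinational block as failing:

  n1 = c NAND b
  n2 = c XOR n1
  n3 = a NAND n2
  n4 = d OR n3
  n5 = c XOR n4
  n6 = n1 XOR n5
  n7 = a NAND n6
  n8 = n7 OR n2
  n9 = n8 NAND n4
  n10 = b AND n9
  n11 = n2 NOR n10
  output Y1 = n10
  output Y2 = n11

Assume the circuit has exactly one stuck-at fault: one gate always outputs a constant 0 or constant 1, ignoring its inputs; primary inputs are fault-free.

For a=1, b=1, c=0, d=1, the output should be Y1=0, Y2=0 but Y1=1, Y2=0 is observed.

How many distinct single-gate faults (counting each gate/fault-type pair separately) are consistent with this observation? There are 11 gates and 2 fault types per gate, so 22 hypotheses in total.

5

Fault-free: n1=1, n2=1, n3=0, n4=1, n5=1, n6=0, n7=1, n8=1, n9=0, n10=0, n11=0 → Y1=0, Y2=0. Observed Y1=1, Y2=0.
  n1: stuck-at-0 ✓; others ✗
  n2: none of the 2 fault types match ✗
  n3: none of the 2 fault types match ✗
  n4: stuck-at-0 ✓; others ✗
  n5: none of the 2 fault types match ✗
  n6: none of the 2 fault types match ✗
  n7: none of the 2 fault types match ✗
  n8: stuck-at-0 ✓; others ✗
  n9: stuck-at-1 ✓; others ✗
  n10: stuck-at-1 ✓; others ✗
  n11: none of the 2 fault types match ✗
Consistent faults: {n1 stuck-at-0, n4 stuck-at-0, n8 stuck-at-0, n9 stuck-at-1, n10 stuck-at-1} — 5 in all.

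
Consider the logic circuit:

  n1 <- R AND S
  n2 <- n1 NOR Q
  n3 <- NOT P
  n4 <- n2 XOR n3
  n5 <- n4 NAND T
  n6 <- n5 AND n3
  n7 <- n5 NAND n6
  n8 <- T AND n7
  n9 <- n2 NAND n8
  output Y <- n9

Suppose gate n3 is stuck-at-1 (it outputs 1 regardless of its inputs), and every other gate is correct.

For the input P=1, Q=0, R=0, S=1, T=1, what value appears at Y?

Propagate with n3 forced: n1=0, n2=1, n3=1 [stuck-at-1], n4=0, n5=1, n6=1, n7=0, n8=0, n9=1.
So Y = 1. (Without the fault it would be 0.)

1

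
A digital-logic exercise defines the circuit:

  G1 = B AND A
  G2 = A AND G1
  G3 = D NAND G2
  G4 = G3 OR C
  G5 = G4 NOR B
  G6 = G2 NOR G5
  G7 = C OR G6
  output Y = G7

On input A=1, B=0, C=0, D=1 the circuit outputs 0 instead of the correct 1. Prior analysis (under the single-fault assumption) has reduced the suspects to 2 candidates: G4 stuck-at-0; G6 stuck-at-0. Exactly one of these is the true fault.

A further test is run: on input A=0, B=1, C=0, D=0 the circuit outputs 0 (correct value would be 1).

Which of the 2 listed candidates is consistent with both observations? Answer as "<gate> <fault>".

G6 stuck-at-0

Evaluate each candidate on input A=0, B=1, C=0, D=0:
  G4 stuck-at-0: G1=0, G2=0, G3=1, G4=0 [stuck-at-0], G5=0, G6=1, G7=1 → 1 — eliminated
  G6 stuck-at-0: G1=0, G2=0, G3=1, G4=1, G5=0, G6=0 [stuck-at-0], G7=0 → 0 — matches
Only G6 stuck-at-0 reproduces the observed 0.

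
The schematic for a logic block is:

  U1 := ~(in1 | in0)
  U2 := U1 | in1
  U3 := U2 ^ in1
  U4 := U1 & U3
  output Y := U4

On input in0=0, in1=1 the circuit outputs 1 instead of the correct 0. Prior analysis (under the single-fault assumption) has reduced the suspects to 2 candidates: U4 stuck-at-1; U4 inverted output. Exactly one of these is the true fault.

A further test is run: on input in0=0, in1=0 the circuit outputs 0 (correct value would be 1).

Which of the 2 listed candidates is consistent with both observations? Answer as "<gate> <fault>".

U4 inverted output

Evaluate each candidate on input in0=0, in1=0:
  U4 stuck-at-1: U1=1, U2=1, U3=1, U4=1 [stuck-at-1] → 1 — eliminated
  U4 inverted output: U1=1, U2=1, U3=1, U4=0 [inverted output] → 0 — matches
Only U4 inverted output reproduces the observed 0.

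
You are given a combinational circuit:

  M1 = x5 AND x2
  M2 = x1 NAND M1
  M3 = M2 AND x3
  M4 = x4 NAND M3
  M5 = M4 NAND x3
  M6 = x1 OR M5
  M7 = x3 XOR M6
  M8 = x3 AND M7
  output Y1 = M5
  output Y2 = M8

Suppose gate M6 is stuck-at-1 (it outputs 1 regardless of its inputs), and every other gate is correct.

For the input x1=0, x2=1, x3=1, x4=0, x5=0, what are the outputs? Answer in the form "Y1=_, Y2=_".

Propagate with M6 forced: M1=0, M2=1, M3=1, M4=1, M5=0, M6=1 [stuck-at-1], M7=0, M8=0.
So the outputs are Y1=0, Y2=0. (Without the fault they would be Y1=0, Y2=1.)

Y1=0, Y2=0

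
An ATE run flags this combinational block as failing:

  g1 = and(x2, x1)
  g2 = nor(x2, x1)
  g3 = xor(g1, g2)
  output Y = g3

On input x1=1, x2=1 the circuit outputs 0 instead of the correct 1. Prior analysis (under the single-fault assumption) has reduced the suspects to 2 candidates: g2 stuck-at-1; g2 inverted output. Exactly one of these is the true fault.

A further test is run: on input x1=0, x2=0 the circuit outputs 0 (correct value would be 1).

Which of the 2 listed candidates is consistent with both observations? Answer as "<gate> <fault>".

g2 inverted output

Evaluate each candidate on input x1=0, x2=0:
  g2 stuck-at-1: g1=0, g2=1 [stuck-at-1], g3=1 → 1 — eliminated
  g2 inverted output: g1=0, g2=0 [inverted output], g3=0 → 0 — matches
Only g2 inverted output reproduces the observed 0.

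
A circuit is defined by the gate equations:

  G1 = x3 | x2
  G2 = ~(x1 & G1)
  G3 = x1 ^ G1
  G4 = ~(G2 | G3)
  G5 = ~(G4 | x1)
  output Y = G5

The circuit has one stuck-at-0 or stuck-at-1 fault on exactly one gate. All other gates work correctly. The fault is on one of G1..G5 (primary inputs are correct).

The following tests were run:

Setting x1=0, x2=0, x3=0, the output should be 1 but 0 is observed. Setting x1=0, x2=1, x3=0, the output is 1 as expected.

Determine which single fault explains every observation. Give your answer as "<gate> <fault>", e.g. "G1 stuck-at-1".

Fault-free values for test 1 (x1=0, x2=0, x3=0): G1=0, G2=1, G3=0, G4=0, G5=1, giving Y=1. Observed 0.
Test 1: faults giving observed 0 are {G2 stuck-at-0, G4 stuck-at-1, G5 stuck-at-0}.
Test 2 (x1=0, x2=1, x3=0): fault-free G1=1, G2=1, G3=1, G4=0, G5=1 → 1; observed 1. Eliminates G4 stuck-at-1, G5 stuck-at-0.
Only G2 stuck-at-0 is consistent with every test.

G2 stuck-at-0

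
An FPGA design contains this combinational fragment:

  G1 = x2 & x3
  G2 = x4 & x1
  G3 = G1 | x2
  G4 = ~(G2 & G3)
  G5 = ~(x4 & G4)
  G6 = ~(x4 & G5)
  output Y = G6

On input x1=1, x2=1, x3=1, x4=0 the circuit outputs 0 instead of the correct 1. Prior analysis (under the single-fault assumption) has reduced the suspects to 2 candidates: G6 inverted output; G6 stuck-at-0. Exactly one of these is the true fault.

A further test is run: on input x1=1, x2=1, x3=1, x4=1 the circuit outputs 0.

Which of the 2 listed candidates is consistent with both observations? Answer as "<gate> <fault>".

G6 stuck-at-0

Evaluate each candidate on input x1=1, x2=1, x3=1, x4=1:
  G6 inverted output: G1=1, G2=1, G3=1, G4=0, G5=1, G6=1 [inverted output] → 1 — eliminated
  G6 stuck-at-0: G1=1, G2=1, G3=1, G4=0, G5=1, G6=0 [stuck-at-0] → 0 — matches
Only G6 stuck-at-0 reproduces the observed 0.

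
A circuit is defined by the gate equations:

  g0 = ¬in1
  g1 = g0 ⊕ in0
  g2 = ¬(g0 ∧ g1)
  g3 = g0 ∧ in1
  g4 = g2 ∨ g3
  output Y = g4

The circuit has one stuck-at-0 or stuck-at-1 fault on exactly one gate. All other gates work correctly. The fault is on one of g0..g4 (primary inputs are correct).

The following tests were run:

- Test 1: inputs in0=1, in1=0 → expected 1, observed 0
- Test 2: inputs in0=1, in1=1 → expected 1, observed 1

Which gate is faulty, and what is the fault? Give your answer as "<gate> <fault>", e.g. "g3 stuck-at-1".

g1 stuck-at-1

Fault-free values for test 1 (in0=1, in1=0): g0=1, g1=0, g2=1, g3=0, g4=1, giving Y=1. Observed 0.
Test 1: faults giving observed 0 are {g1 stuck-at-1, g2 stuck-at-0, g4 stuck-at-0}.
Test 2 (in0=1, in1=1): fault-free g0=0, g1=1, g2=1, g3=0, g4=1 → 1; observed 1. Eliminates g2 stuck-at-0, g4 stuck-at-0.
Only g1 stuck-at-1 is consistent with every test.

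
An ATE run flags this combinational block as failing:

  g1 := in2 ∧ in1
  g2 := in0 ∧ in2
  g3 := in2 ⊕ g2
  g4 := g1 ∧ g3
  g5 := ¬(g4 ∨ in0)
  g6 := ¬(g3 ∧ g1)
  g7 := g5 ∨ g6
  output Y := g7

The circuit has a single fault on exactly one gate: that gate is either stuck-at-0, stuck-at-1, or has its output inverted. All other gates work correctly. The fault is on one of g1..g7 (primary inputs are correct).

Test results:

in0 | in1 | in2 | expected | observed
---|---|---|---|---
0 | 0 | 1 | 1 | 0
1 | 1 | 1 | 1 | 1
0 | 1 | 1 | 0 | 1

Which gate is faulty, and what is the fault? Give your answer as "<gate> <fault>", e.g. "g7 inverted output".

Fault-free values for test 1 (in0=0, in1=0, in2=1): g1=0, g2=0, g3=1, g4=0, g5=1, g6=1, g7=1, giving Y=1. Observed 0.
Test 1: faults giving observed 0 are {g1 stuck-at-1, g1 inverted output, g7 stuck-at-0, g7 inverted output}.
Test 2 (in0=1, in1=1, in2=1): fault-free g1=1, g2=1, g3=0, g4=0, g5=0, g6=1, g7=1 → 1; observed 1. Eliminates g7 stuck-at-0, g7 inverted output.
Test 3 (in0=0, in1=1, in2=1): fault-free g1=1, g2=0, g3=1, g4=1, g5=0, g6=0, g7=0 → 0; observed 1. Eliminates g1 stuck-at-1.
Only g1 inverted output is consistent with every test.

g1 inverted output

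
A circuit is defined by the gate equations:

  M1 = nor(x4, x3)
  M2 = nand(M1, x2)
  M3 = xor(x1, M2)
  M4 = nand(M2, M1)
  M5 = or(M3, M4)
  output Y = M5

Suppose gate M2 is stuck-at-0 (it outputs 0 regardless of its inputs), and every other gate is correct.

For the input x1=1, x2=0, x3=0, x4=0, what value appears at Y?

Propagate with M2 forced: M1=1, M2=0 [stuck-at-0], M3=1, M4=1, M5=1.
So Y = 1. (Without the fault it would be 0.)

1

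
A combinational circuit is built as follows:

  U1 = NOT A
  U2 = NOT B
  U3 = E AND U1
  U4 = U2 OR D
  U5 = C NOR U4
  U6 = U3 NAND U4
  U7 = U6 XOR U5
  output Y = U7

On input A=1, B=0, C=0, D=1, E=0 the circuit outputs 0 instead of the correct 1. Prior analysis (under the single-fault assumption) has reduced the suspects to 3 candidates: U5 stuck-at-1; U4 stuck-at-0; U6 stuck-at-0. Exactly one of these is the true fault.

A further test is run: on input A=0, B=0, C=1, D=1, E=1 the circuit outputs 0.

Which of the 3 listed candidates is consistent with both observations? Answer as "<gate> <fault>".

U6 stuck-at-0

Evaluate each candidate on input A=0, B=0, C=1, D=1, E=1:
  U5 stuck-at-1: U1=1, U2=1, U3=1, U4=1, U5=1 [stuck-at-1], U6=0, U7=1 → 1 — eliminated
  U4 stuck-at-0: U1=1, U2=1, U3=1, U4=0 [stuck-at-0], U5=0, U6=1, U7=1 → 1 — eliminated
  U6 stuck-at-0: U1=1, U2=1, U3=1, U4=1, U5=0, U6=0 [stuck-at-0], U7=0 → 0 — matches
Only U6 stuck-at-0 reproduces the observed 0.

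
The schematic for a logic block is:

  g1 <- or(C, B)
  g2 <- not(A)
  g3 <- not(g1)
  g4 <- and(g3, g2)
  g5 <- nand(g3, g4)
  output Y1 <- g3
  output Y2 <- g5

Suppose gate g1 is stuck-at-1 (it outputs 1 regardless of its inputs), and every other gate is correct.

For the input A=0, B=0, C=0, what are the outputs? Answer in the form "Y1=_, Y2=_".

Propagate with g1 forced: g1=1 [stuck-at-1], g2=1, g3=0, g4=0, g5=1.
So the outputs are Y1=0, Y2=1. (Without the fault they would be Y1=1, Y2=0.)

Y1=0, Y2=1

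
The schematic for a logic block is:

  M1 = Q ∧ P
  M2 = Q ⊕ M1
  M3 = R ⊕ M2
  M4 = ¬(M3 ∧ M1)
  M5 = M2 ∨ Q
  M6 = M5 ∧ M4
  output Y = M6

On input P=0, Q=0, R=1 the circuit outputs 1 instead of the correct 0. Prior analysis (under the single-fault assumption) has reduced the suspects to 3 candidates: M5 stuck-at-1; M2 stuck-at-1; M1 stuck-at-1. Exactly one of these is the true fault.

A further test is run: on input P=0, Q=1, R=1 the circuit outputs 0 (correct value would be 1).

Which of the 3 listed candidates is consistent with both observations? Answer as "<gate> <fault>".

Evaluate each candidate on input P=0, Q=1, R=1:
  M5 stuck-at-1: M1=0, M2=1, M3=0, M4=1, M5=1 [stuck-at-1], M6=1 → 1 — eliminated
  M2 stuck-at-1: M1=0, M2=1 [stuck-at-1], M3=0, M4=1, M5=1, M6=1 → 1 — eliminated
  M1 stuck-at-1: M1=1 [stuck-at-1], M2=0, M3=1, M4=0, M5=1, M6=0 → 0 — matches
Only M1 stuck-at-1 reproduces the observed 0.

M1 stuck-at-1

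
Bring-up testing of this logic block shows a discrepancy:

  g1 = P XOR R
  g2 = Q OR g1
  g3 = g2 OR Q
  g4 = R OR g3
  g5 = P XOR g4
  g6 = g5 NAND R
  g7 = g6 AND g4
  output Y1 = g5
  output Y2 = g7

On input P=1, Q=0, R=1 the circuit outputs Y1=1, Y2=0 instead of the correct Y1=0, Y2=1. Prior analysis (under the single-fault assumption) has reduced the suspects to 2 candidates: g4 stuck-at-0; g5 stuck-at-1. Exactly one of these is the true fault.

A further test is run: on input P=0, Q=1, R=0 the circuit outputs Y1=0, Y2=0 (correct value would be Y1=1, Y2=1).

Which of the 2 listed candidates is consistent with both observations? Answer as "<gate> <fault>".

Evaluate each candidate on input P=0, Q=1, R=0:
  g4 stuck-at-0: g1=0, g2=1, g3=1, g4=0 [stuck-at-0], g5=0, g6=1, g7=0 → Y1=0, Y2=0 — matches
  g5 stuck-at-1: g1=0, g2=1, g3=1, g4=1, g5=1 [stuck-at-1], g6=1, g7=1 → Y1=1, Y2=1 — eliminated
Only g4 stuck-at-0 reproduces the observed Y1=0, Y2=0.

g4 stuck-at-0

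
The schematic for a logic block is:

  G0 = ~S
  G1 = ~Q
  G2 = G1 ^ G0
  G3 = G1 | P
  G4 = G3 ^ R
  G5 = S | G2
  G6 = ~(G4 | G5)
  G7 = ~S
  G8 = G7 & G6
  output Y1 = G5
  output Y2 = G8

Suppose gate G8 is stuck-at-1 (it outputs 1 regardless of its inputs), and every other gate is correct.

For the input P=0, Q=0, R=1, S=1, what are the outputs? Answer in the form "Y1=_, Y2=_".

Y1=1, Y2=1

Propagate with G8 forced: G0=0, G1=1, G2=1, G3=1, G4=0, G5=1, G6=0, G7=0, G8=1 [stuck-at-1].
So the outputs are Y1=1, Y2=1. (Without the fault they would be Y1=1, Y2=0.)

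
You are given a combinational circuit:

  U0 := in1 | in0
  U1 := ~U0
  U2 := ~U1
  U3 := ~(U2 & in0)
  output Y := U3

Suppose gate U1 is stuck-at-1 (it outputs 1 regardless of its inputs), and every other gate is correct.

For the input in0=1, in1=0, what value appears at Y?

1

Propagate with U1 forced: U0=1, U1=1 [stuck-at-1], U2=0, U3=1.
So Y = 1. (Without the fault it would be 0.)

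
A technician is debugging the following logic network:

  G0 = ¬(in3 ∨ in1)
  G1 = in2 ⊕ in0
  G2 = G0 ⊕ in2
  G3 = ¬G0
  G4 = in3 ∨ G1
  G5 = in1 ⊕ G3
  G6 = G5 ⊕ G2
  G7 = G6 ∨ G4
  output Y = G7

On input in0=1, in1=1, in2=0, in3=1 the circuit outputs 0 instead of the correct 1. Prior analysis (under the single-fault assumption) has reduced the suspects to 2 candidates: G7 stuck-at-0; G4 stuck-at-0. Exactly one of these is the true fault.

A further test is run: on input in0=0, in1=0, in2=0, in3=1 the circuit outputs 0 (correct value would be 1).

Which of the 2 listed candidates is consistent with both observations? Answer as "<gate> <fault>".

Evaluate each candidate on input in0=0, in1=0, in2=0, in3=1:
  G7 stuck-at-0: G0=0, G1=0, G2=0, G3=1, G4=1, G5=1, G6=1, G7=0 [stuck-at-0] → 0 — matches
  G4 stuck-at-0: G0=0, G1=0, G2=0, G3=1, G4=0 [stuck-at-0], G5=1, G6=1, G7=1 → 1 — eliminated
Only G7 stuck-at-0 reproduces the observed 0.

G7 stuck-at-0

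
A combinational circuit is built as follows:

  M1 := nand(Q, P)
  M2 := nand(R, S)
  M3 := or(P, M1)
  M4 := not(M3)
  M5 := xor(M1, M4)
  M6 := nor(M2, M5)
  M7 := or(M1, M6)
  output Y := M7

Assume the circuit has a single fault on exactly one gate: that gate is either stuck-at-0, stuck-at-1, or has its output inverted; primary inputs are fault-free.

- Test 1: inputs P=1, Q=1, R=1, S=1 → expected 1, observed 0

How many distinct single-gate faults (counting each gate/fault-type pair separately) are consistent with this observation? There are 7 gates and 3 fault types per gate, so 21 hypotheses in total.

Fault-free: M1=0, M2=0, M3=1, M4=0, M5=0, M6=1, M7=1 → 1. Observed 0.
  M1: none of the 3 fault types match ✗
  M2: stuck-at-1, inverted output ✓; others ✗
  M3: stuck-at-0, inverted output ✓; others ✗
  M4: stuck-at-1, inverted output ✓; others ✗
  M5: stuck-at-1, inverted output ✓; others ✗
  M6: stuck-at-0, inverted output ✓; others ✗
  M7: stuck-at-0, inverted output ✓; others ✗
Consistent faults: {M2 stuck-at-1, M2 inverted output, M3 stuck-at-0, M3 inverted output, M4 stuck-at-1, M4 inverted output, M5 stuck-at-1, M5 inverted output, M6 stuck-at-0, M6 inverted output, M7 stuck-at-0, M7 inverted output} — 12 in all.

12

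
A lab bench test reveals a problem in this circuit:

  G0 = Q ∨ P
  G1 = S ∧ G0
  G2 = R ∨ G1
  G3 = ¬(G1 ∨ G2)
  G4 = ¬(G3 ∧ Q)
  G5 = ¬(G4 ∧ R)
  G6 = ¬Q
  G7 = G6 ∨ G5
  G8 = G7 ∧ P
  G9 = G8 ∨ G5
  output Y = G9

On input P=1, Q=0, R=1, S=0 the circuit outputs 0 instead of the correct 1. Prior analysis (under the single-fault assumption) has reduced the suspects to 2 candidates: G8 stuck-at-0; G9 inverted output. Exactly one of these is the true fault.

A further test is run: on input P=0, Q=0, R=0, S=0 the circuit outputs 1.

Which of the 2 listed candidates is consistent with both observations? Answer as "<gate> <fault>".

Evaluate each candidate on input P=0, Q=0, R=0, S=0:
  G8 stuck-at-0: G0=0, G1=0, G2=0, G3=1, G4=1, G5=1, G6=1, G7=1, G8=0 [stuck-at-0], G9=1 → 1 — matches
  G9 inverted output: G0=0, G1=0, G2=0, G3=1, G4=1, G5=1, G6=1, G7=1, G8=0, G9=0 [inverted output] → 0 — eliminated
Only G8 stuck-at-0 reproduces the observed 1.

G8 stuck-at-0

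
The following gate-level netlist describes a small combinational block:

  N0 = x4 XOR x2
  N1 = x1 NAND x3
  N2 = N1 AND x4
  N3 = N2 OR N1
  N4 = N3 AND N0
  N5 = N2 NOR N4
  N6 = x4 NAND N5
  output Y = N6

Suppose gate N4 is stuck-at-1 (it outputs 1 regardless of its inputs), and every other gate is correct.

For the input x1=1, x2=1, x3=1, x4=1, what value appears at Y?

Propagate with N4 forced: N0=0, N1=0, N2=0, N3=0, N4=1 [stuck-at-1], N5=0, N6=1.
So Y = 1. (Without the fault it would be 0.)

1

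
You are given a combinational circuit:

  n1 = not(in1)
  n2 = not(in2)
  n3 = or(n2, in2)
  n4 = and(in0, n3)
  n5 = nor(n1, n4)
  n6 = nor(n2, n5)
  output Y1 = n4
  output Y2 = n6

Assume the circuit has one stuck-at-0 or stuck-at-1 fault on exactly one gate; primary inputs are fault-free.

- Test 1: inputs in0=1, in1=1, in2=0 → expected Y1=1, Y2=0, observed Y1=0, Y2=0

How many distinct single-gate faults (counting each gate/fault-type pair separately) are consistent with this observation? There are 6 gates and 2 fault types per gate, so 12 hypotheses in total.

Fault-free: n1=0, n2=1, n3=1, n4=1, n5=0, n6=0 → Y1=1, Y2=0. Observed Y1=0, Y2=0.
  n1 stuck-at-0: output Y1=1, Y2=0 ✗
  n1 stuck-at-1: output Y1=1, Y2=0 ✗
  n2 stuck-at-0: output Y1=0, Y2=0 ✓
  n2 stuck-at-1: output Y1=1, Y2=0 ✗
  n3 stuck-at-0: output Y1=0, Y2=0 ✓
  n3 stuck-at-1: output Y1=1, Y2=0 ✗
  n4 stuck-at-0: output Y1=0, Y2=0 ✓
  n4 stuck-at-1: output Y1=1, Y2=0 ✗
  n5 stuck-at-0: output Y1=1, Y2=0 ✗
  n5 stuck-at-1: output Y1=1, Y2=0 ✗
  n6 stuck-at-0: output Y1=1, Y2=0 ✗
  n6 stuck-at-1: output Y1=1, Y2=1 ✗
Consistent faults: {n2 stuck-at-0, n3 stuck-at-0, n4 stuck-at-0} — 3 in all.

3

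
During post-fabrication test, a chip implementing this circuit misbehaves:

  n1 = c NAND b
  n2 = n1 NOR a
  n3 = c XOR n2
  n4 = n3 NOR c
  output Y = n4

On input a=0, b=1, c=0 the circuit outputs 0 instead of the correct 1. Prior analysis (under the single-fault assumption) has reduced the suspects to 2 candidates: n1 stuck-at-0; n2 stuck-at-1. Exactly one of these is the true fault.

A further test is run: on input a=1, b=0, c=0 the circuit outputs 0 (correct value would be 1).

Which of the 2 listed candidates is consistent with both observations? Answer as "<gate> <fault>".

Evaluate each candidate on input a=1, b=0, c=0:
  n1 stuck-at-0: n1=0 [stuck-at-0], n2=0, n3=0, n4=1 → 1 — eliminated
  n2 stuck-at-1: n1=1, n2=1 [stuck-at-1], n3=1, n4=0 → 0 — matches
Only n2 stuck-at-1 reproduces the observed 0.

n2 stuck-at-1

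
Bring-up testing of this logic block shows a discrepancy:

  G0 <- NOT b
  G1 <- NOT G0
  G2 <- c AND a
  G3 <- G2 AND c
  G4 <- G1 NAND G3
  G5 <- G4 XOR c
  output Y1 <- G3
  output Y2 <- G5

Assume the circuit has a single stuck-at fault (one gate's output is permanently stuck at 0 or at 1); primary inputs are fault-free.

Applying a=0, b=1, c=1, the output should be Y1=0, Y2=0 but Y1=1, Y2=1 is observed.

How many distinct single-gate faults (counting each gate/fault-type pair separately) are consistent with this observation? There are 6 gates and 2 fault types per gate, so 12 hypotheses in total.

Fault-free: G0=0, G1=1, G2=0, G3=0, G4=1, G5=0 → Y1=0, Y2=0. Observed Y1=1, Y2=1.
  G0 stuck-at-0: output Y1=0, Y2=0 ✗
  G0 stuck-at-1: output Y1=0, Y2=0 ✗
  G1 stuck-at-0: output Y1=0, Y2=0 ✗
  G1 stuck-at-1: output Y1=0, Y2=0 ✗
  G2 stuck-at-0: output Y1=0, Y2=0 ✗
  G2 stuck-at-1: output Y1=1, Y2=1 ✓
  G3 stuck-at-0: output Y1=0, Y2=0 ✗
  G3 stuck-at-1: output Y1=1, Y2=1 ✓
  G4 stuck-at-0: output Y1=0, Y2=1 ✗
  G4 stuck-at-1: output Y1=0, Y2=0 ✗
  G5 stuck-at-0: output Y1=0, Y2=0 ✗
  G5 stuck-at-1: output Y1=0, Y2=1 ✗
Consistent faults: {G2 stuck-at-1, G3 stuck-at-1} — 2 in all.

2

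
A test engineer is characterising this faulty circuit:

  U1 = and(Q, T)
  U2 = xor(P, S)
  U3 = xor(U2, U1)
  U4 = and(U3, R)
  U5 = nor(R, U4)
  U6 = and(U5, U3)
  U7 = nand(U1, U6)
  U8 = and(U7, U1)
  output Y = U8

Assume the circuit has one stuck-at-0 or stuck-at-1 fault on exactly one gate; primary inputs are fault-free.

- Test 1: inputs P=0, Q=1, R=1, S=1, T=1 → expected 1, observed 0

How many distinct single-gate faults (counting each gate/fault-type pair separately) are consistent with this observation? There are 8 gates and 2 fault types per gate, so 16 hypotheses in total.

4

Fault-free: U1=1, U2=1, U3=0, U4=0, U5=0, U6=0, U7=1, U8=1 → 1. Observed 0.
  U1: stuck-at-0 ✓; others ✗
  U2: none of the 2 fault types match ✗
  U3: none of the 2 fault types match ✗
  U4: none of the 2 fault types match ✗
  U5: none of the 2 fault types match ✗
  U6: stuck-at-1 ✓; others ✗
  U7: stuck-at-0 ✓; others ✗
  U8: stuck-at-0 ✓; others ✗
Consistent faults: {U1 stuck-at-0, U6 stuck-at-1, U7 stuck-at-0, U8 stuck-at-0} — 4 in all.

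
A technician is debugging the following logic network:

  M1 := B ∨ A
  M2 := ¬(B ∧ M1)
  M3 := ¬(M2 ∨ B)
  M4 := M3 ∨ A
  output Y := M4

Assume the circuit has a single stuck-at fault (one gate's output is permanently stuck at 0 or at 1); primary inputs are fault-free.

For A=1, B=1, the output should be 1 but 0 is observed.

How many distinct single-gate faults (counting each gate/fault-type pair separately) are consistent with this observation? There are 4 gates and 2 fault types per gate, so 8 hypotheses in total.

1

Fault-free: M1=1, M2=0, M3=0, M4=1 → 1. Observed 0.
  M1 stuck-at-0: output 1 ✗
  M1 stuck-at-1: output 1 ✗
  M2 stuck-at-0: output 1 ✗
  M2 stuck-at-1: output 1 ✗
  M3 stuck-at-0: output 1 ✗
  M3 stuck-at-1: output 1 ✗
  M4 stuck-at-0: output 0 ✓
  M4 stuck-at-1: output 1 ✗
Consistent faults: {M4 stuck-at-0} — 1 in all.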